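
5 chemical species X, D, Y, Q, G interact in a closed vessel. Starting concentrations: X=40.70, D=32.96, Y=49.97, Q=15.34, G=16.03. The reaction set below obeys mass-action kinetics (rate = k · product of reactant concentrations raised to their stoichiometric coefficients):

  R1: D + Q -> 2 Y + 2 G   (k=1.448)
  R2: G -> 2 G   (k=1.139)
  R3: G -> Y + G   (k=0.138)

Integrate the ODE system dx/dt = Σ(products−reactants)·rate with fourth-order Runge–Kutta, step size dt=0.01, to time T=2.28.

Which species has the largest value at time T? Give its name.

Dominant species at T: G

RK4 with dt=0.01: 228 steps to T=2.28. Trajectory (selected grid times):
t=0.00: X=40.70 D=32.96 Y=49.97 Q=15.34 G=16.03
t=0.25: X=40.70 D=17.63 Y=82.33 Q=0.01 G=60.81
t=0.51: X=40.70 D=17.62 Y=84.90 Q=0.00 G=81.80
t=0.76: X=40.70 D=17.62 Y=88.17 Q=0.00 G=108.75
t=1.01: X=40.70 D=17.62 Y=92.51 Q=0.00 G=144.58
t=1.27: X=40.70 D=17.62 Y=98.55 Q=0.00 G=194.41
t=1.52: X=40.70 D=17.62 Y=106.30 Q=0.00 G=258.45
t=1.77: X=40.70 D=17.62 Y=116.62 Q=0.00 G=343.60
t=2.03: X=40.70 D=17.62 Y=130.97 Q=0.00 G=462.02
t=2.28: X=40.70 D=17.62 Y=149.41 Q=0.00 G=614.22
At T=2.28: X=40.70 D=17.62 Y=149.41 Q=0.00 G=614.22; the largest is G.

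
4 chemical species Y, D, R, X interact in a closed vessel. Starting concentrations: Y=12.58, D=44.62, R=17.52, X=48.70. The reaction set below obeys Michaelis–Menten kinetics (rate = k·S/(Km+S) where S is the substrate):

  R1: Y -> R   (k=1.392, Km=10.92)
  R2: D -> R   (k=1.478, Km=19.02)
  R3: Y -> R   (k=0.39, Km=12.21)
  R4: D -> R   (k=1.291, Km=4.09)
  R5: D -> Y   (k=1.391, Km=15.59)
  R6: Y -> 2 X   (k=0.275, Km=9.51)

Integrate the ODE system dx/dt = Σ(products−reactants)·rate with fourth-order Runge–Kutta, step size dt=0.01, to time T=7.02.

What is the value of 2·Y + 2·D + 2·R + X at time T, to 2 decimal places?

Check how each reaction changes W = 2·Y + 2·D + 2·R + X (weight of products minus weight of reactants):
R1: Y -> R: (2·1) − (2·1) = 2 − 2 = 0
R2: D -> R: (2·1) − (2·1) = 2 − 2 = 0
R3: Y -> R: (2·1) − (2·1) = 2 − 2 = 0
R4: D -> R: (2·1) − (2·1) = 2 − 2 = 0
R5: D -> Y: (2·1) − (2·1) = 2 − 2 = 0
R6: Y -> 2 X: (1·2) − (2·1) = 2 − 2 = 0
Every reaction leaves W unchanged, so W is conserved and no simulation is needed: W(T) = W(0) = 2·12.58 + 2·44.62 + 2·17.52 + 48.70 = 198.14

Value at T = 198.14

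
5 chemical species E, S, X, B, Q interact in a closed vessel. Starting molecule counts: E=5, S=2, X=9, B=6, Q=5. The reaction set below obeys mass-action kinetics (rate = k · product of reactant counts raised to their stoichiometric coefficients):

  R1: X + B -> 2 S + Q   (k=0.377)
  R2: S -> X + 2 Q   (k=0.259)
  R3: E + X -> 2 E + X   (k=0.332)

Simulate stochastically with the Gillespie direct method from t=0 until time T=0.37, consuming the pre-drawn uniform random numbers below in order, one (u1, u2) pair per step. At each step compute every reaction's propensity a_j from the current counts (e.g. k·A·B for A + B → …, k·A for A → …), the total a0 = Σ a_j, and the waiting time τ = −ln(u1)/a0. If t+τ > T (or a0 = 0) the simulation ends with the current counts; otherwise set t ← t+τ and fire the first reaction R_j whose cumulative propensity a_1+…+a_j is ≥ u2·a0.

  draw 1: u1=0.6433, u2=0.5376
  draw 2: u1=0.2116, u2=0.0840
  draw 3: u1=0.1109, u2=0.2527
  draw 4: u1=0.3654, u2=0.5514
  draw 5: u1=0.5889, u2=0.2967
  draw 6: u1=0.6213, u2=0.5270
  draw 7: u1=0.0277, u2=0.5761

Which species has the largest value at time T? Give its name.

Dominant species at T: S

t=0.000: E=5 S=2 X=9 B=6 Q=5
Draw 1: a1=20.358, a2=0.518, a3=14.940, a0=35.816; τ=−ln(0.6433)/35.816=0.012 → t=0.012; u2·a0=0.5376·35.816=19.255 ≤ a1=20.358 → R1 fires; E=5 S=4 X=8 B=5 Q=6
Draw 2: a1=15.080, a2=1.036, a3=13.280, a0=29.396; τ=−ln(0.2116)/29.396=0.053 → t=0.065; u2·a0=0.0840·29.396=2.469 ≤ a1=15.080 → R1 fires; E=5 S=6 X=7 B=4 Q=7
Draw 3: a1=10.556, a2=1.554, a3=11.620, a0=23.730; τ=−ln(0.1109)/23.730=0.093 → t=0.158; u2·a0=0.2527·23.730=5.997 ≤ a1=10.556 → R1 fires; E=5 S=8 X=6 B=3 Q=8
Draw 4: a1=6.786, a2=2.072, a3=9.960, a0=18.818; τ=−ln(0.3654)/18.818=0.053 → t=0.211; u2·a0=0.5514·18.818=10.376; a1+a2=8.858 < 10.376 ≤ a1+…+a3=18.818 → R3 fires; E=6 S=8 X=6 B=3 Q=8
Draw 5: a1=6.786, a2=2.072, a3=11.952, a0=20.810; τ=−ln(0.5889)/20.810=0.025 → t=0.237; u2·a0=0.2967·20.810=6.174 ≤ a1=6.786 → R1 fires; E=6 S=10 X=5 B=2 Q=9
Draw 6: a1=3.770, a2=2.590, a3=9.960, a0=16.320; τ=−ln(0.6213)/16.320=0.029 → t=0.266; u2·a0=0.5270·16.320=8.601; a1+a2=6.360 < 8.601 ≤ a1+…+a3=16.320 → R3 fires; E=7 S=10 X=5 B=2 Q=9
Draw 7: a1=3.770, a2=2.590, a3=11.620, a0=17.980; τ=−ln(0.0277)/17.980=0.199 → t=0.465 > T=0.37: stop.
At T=0.37: E=7 S=10 X=5 B=2 Q=9; the largest is S.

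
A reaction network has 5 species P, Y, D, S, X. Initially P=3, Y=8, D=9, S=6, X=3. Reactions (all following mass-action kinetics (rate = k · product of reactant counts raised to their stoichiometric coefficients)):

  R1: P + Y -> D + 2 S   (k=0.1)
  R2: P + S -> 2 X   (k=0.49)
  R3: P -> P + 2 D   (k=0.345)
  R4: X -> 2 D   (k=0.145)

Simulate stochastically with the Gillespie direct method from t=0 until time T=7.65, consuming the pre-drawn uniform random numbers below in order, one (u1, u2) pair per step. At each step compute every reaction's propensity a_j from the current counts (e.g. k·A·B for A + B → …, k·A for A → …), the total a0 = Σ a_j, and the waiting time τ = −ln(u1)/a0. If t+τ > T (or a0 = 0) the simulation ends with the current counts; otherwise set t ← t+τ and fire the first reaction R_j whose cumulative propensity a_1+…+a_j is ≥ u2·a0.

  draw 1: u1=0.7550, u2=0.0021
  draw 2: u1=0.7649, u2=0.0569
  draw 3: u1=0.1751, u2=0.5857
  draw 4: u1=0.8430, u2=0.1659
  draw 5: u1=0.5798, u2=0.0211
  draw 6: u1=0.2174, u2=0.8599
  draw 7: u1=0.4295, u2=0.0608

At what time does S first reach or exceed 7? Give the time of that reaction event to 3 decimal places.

t=0.000: P=3 Y=8 D=9 S=6 X=3
Draw 1: a1=2.400, a2=8.820, a3=1.035, a4=0.435, a0=12.690; τ=−ln(0.7550)/12.690=0.022 → t=0.022; u2·a0=0.0021·12.690=0.027 ≤ a1=2.400 → R1 fires; P=2 Y=7 D=10 S=8 X=3
Draw 2: a1=1.400, a2=7.840, a3=0.690, a4=0.435, a0=10.365; τ=−ln(0.7649)/10.365=0.026 → t=0.048; u2·a0=0.0569·10.365=0.590 ≤ a1=1.400 → R1 fires; P=1 Y=6 D=11 S=10 X=3
Draw 3: a1=0.600, a2=4.900, a3=0.345, a4=0.435, a0=6.280; τ=−ln(0.1751)/6.280=0.277 → t=0.325; u2·a0=0.5857·6.280=3.678; a1=0.600 < 3.678 ≤ a1+a2=5.500 → R2 fires; P=0 Y=6 D=11 S=9 X=5
Draw 4: a1=0.000, a2=0.000, a3=0.000, a4=0.725, a0=0.725; τ=−ln(0.8430)/0.725=0.236 → t=0.561; u2·a0=0.1659·0.725=0.120; a1+…+a3=0.000 < 0.120 ≤ a1+…+a4=0.725 → R4 fires; P=0 Y=6 D=13 S=9 X=4
Draw 5: a1=0.000, a2=0.000, a3=0.000, a4=0.580, a0=0.580; τ=−ln(0.5798)/0.580=0.940 → t=1.501; u2·a0=0.0211·0.580=0.012; a1+…+a3=0.000 < 0.012 ≤ a1+…+a4=0.580 → R4 fires; P=0 Y=6 D=15 S=9 X=3
Draw 6: a1=0.000, a2=0.000, a3=0.000, a4=0.435, a0=0.435; τ=−ln(0.2174)/0.435=3.508 → t=5.009; u2·a0=0.8599·0.435=0.374; a1+…+a3=0.000 < 0.374 ≤ a1+…+a4=0.435 → R4 fires; P=0 Y=6 D=17 S=9 X=2
Draw 7: a1=0.000, a2=0.000, a3=0.000, a4=0.290, a0=0.290; τ=−ln(0.4295)/0.290=2.914 → t=7.923 > T=7.65: stop.
S first becomes ≥ 7 when it reaches 8 at the event at t=0.022.

Threshold first reached at t = 0.022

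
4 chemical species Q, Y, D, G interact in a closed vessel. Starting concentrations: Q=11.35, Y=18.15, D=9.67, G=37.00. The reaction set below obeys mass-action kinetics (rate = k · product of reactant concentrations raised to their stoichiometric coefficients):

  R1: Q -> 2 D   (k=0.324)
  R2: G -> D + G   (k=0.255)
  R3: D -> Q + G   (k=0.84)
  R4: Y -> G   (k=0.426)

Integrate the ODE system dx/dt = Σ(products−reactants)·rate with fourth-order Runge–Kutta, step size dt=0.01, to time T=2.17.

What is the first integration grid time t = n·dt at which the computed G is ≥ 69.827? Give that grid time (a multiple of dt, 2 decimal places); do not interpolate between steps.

RK4 with dt=0.01: 217 steps to T=2.17. Trajectory (selected grid times):
t=0.00: Q=11.35 Y=18.15 D=9.67 G=37.00
t=0.24: Q=12.58 Y=16.39 D=11.75 G=40.92
t=0.48: Q=14.13 Y=14.79 D=13.87 G=45.10
t=0.72: Q=15.98 Y=13.36 D=16.09 G=49.55
t=0.96: Q=18.13 Y=12.06 D=18.43 G=54.33
t=1.21: Q=20.70 Y=10.84 D=21.06 G=59.69
t=1.45: Q=23.50 Y=9.79 D=23.80 G=65.26
t=1.63: Q=25.83 Y=9.06 D=26.01 G=69.75
t=1.64: Q=25.96 Y=9.03 D=26.14 G=70.01
t=1.69: Q=26.65 Y=8.84 D=26.78 G=71.31
t=1.93: Q=30.16 Y=7.98 D=30.03 G=77.89
t=2.17: Q=34.08 Y=7.20 D=33.60 G=85.07
G(1.63)=69.748 < 69.827 but G(1.64)=70.005 ≥ 69.827, so the first grid time is t=1.64.

Threshold first reached at t = 1.64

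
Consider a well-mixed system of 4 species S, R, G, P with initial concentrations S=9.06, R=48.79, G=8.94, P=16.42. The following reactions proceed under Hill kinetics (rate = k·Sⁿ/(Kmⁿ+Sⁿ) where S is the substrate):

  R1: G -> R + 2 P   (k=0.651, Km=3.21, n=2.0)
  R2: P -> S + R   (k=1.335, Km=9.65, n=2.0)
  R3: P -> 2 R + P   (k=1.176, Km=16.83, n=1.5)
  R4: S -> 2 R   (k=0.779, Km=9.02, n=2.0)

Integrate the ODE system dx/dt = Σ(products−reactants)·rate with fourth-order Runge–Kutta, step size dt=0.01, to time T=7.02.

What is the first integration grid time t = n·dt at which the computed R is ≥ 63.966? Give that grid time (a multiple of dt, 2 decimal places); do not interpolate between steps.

RK4 with dt=0.01: 702 steps to T=7.02. Trajectory (selected grid times):
t=0.00: S=9.06 R=48.79 G=8.94 P=16.42
t=0.78: S=9.52 R=51.54 G=8.49 P=16.54
t=1.56: S=9.97 R=54.32 G=8.05 P=16.64
t=2.34: S=10.41 R=57.13 G=7.62 P=16.73
t=3.12: S=10.84 R=59.96 G=7.19 P=16.80
t=3.90: S=11.26 R=62.81 G=6.77 P=16.86
t=4.21: S=11.42 R=63.95 G=6.61 P=16.88
t=4.22: S=11.43 R=63.98 G=6.60 P=16.88
t=4.68: S=11.67 R=65.68 G=6.36 P=16.89
t=5.46: S=12.07 R=68.55 G=5.96 P=16.91
t=6.24: S=12.46 R=71.43 G=5.57 P=16.90
t=7.02: S=12.84 R=74.32 G=5.20 P=16.86
R(4.21)=63.948 < 63.966 but R(4.22)=63.985 ≥ 63.966, so the first grid time is t=4.22.

Threshold first reached at t = 4.22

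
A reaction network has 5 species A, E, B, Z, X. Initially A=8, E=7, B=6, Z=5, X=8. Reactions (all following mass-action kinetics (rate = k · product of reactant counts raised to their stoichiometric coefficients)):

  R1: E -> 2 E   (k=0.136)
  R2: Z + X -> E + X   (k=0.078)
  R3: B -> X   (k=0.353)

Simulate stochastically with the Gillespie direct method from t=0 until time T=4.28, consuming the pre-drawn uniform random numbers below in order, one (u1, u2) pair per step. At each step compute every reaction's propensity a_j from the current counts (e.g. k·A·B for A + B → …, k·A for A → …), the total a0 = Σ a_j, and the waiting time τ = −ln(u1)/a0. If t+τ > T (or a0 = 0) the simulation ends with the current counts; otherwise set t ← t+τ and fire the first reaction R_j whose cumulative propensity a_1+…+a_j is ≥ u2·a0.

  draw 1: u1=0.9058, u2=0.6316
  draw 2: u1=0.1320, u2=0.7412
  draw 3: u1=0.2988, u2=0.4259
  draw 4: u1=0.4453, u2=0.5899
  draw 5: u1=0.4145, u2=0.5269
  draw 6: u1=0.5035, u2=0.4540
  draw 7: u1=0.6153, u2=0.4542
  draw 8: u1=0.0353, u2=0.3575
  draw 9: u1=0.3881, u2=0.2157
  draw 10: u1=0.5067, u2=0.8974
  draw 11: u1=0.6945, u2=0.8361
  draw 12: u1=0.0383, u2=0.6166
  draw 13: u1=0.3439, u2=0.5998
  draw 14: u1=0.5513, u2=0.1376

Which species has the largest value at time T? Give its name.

Dominant species at T: E

t=0.000: A=8 E=7 B=6 Z=5 X=8
Draw 1: a1=0.952, a2=3.120, a3=2.118, a0=6.190; τ=−ln(0.9058)/6.190=0.016 → t=0.016; u2·a0=0.6316·6.190=3.910; a1=0.952 < 3.910 ≤ a1+a2=4.072 → R2 fires; A=8 E=8 B=6 Z=4 X=8
Draw 2: a1=1.088, a2=2.496, a3=2.118, a0=5.702; τ=−ln(0.1320)/5.702=0.355 → t=0.371; u2·a0=0.7412·5.702=4.226; a1+a2=3.584 < 4.226 ≤ a1+…+a3=5.702 → R3 fires; A=8 E=8 B=5 Z=4 X=9
Draw 3: a1=1.088, a2=2.808, a3=1.765, a0=5.661; τ=−ln(0.2988)/5.661=0.213 → t=0.585; u2·a0=0.4259·5.661=2.411; a1=1.088 < 2.411 ≤ a1+a2=3.896 → R2 fires; A=8 E=9 B=5 Z=3 X=9
Draw 4: a1=1.224, a2=2.106, a3=1.765, a0=5.095; τ=−ln(0.4453)/5.095=0.159 → t=0.743; u2·a0=0.5899·5.095=3.006; a1=1.224 < 3.006 ≤ a1+a2=3.330 → R2 fires; A=8 E=10 B=5 Z=2 X=9
Draw 5: a1=1.360, a2=1.404, a3=1.765, a0=4.529; τ=−ln(0.4145)/4.529=0.194 → t=0.938; u2·a0=0.5269·4.529=2.386; a1=1.360 < 2.386 ≤ a1+a2=2.764 → R2 fires; A=8 E=11 B=5 Z=1 X=9
Draw 6: a1=1.496, a2=0.702, a3=1.765, a0=3.963; τ=−ln(0.5035)/3.963=0.173 → t=1.111; u2·a0=0.4540·3.963=1.799; a1=1.496 < 1.799 ≤ a1+a2=2.198 → R2 fires; A=8 E=12 B=5 Z=0 X=9
Draw 7: a1=1.632, a2=0.000, a3=1.765, a0=3.397; τ=−ln(0.6153)/3.397=0.143 → t=1.254; u2·a0=0.4542·3.397=1.543 ≤ a1=1.632 → R1 fires; A=8 E=13 B=5 Z=0 X=9
Draw 8: a1=1.768, a2=0.000, a3=1.765, a0=3.533; τ=−ln(0.0353)/3.533=0.946 → t=2.200; u2·a0=0.3575·3.533=1.263 ≤ a1=1.768 → R1 fires; A=8 E=14 B=5 Z=0 X=9
Draw 9: a1=1.904, a2=0.000, a3=1.765, a0=3.669; τ=−ln(0.3881)/3.669=0.258 → t=2.458; u2·a0=0.2157·3.669=0.791 ≤ a1=1.904 → R1 fires; A=8 E=15 B=5 Z=0 X=9
Draw 10: a1=2.040, a2=0.000, a3=1.765, a0=3.805; τ=−ln(0.5067)/3.805=0.179 → t=2.637; u2·a0=0.8974·3.805=3.415; a1+a2=2.040 < 3.415 ≤ a1+…+a3=3.805 → R3 fires; A=8 E=15 B=4 Z=0 X=10
Draw 11: a1=2.040, a2=0.000, a3=1.412, a0=3.452; τ=−ln(0.6945)/3.452=0.106 → t=2.743; u2·a0=0.8361·3.452=2.886; a1+a2=2.040 < 2.886 ≤ a1+…+a3=3.452 → R3 fires; A=8 E=15 B=3 Z=0 X=11
Draw 12: a1=2.040, a2=0.000, a3=1.059, a0=3.099; τ=−ln(0.0383)/3.099=1.053 → t=3.795; u2·a0=0.6166·3.099=1.911 ≤ a1=2.040 → R1 fires; A=8 E=16 B=3 Z=0 X=11
Draw 13: a1=2.176, a2=0.000, a3=1.059, a0=3.235; τ=−ln(0.3439)/3.235=0.330 → t=4.125; u2·a0=0.5998·3.235=1.940 ≤ a1=2.176 → R1 fires; A=8 E=17 B=3 Z=0 X=11
Draw 14: a1=2.312, a2=0.000, a3=1.059, a0=3.371; τ=−ln(0.5513)/3.371=0.177 → t=4.302 > T=4.28: stop.
At T=4.28: A=8 E=17 B=3 Z=0 X=11; the largest is E.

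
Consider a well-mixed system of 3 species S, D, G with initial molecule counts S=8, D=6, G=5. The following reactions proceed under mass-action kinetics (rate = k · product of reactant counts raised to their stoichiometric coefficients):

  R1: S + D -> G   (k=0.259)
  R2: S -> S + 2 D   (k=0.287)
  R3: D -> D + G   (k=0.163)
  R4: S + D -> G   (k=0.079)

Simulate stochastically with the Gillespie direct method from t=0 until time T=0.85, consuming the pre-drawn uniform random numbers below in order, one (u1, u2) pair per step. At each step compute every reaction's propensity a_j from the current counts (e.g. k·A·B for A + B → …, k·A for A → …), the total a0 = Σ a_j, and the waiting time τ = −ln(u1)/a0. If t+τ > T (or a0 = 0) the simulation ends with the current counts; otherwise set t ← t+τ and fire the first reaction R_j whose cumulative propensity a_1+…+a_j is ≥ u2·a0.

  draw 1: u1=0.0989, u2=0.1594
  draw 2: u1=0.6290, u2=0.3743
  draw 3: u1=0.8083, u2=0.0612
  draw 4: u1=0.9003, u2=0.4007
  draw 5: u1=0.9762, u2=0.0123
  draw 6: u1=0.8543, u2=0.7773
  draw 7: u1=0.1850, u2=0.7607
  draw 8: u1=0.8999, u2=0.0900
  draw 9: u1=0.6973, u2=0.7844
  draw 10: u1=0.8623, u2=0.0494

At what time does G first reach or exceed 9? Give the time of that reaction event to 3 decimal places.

t=0.000: S=8 D=6 G=5
Draw 1: a1=12.432, a2=2.296, a3=0.978, a4=3.792, a0=19.498; τ=−ln(0.0989)/19.498=0.119 → t=0.119; u2·a0=0.1594·19.498=3.108 ≤ a1=12.432 → R1 fires; S=7 D=5 G=6
Draw 2: a1=9.065, a2=2.009, a3=0.815, a4=2.765, a0=14.654; τ=−ln(0.6290)/14.654=0.032 → t=0.150; u2·a0=0.3743·14.654=5.485 ≤ a1=9.065 → R1 fires; S=6 D=4 G=7
Draw 3: a1=6.216, a2=1.722, a3=0.652, a4=1.896, a0=10.486; τ=−ln(0.8083)/10.486=0.020 → t=0.171; u2·a0=0.0612·10.486=0.642 ≤ a1=6.216 → R1 fires; S=5 D=3 G=8
Draw 4: a1=3.885, a2=1.435, a3=0.489, a4=1.185, a0=6.994; τ=−ln(0.9003)/6.994=0.015 → t=0.186; u2·a0=0.4007·6.994=2.802 ≤ a1=3.885 → R1 fires; S=4 D=2 G=9
Draw 5: a1=2.072, a2=1.148, a3=0.326, a4=0.632, a0=4.178; τ=−ln(0.9762)/4.178=0.006 → t=0.191; u2·a0=0.0123·4.178=0.051 ≤ a1=2.072 → R1 fires; S=3 D=1 G=10
Draw 6: a1=0.777, a2=0.861, a3=0.163, a4=0.237, a0=2.038; τ=−ln(0.8543)/2.038=0.077 → t=0.269; u2·a0=0.7773·2.038=1.584; a1=0.777 < 1.584 ≤ a1+a2=1.638 → R2 fires; S=3 D=3 G=10
Draw 7: a1=2.331, a2=0.861, a3=0.489, a4=0.711, a0=4.392; τ=−ln(0.1850)/4.392=0.384 → t=0.653; u2·a0=0.7607·4.392=3.341; a1+a2=3.192 < 3.341 ≤ a1+…+a3=3.681 → R3 fires; S=3 D=3 G=11
Draw 8: a1=2.331, a2=0.861, a3=0.489, a4=0.711, a0=4.392; τ=−ln(0.8999)/4.392=0.024 → t=0.677; u2·a0=0.0900·4.392=0.395 ≤ a1=2.331 → R1 fires; S=2 D=2 G=12
Draw 9: a1=1.036, a2=0.574, a3=0.326, a4=0.316, a0=2.252; τ=−ln(0.6973)/2.252=0.160 → t=0.837; u2·a0=0.7844·2.252=1.766; a1+a2=1.610 < 1.766 ≤ a1+…+a3=1.936 → R3 fires; S=2 D=2 G=13
Draw 10: a1=1.036, a2=0.574, a3=0.326, a4=0.316, a0=2.252; τ=−ln(0.8623)/2.252=0.066 → t=0.903 > T=0.85: stop.
G first becomes ≥ 9 when it reaches 9 at the event at t=0.186.

Threshold first reached at t = 0.186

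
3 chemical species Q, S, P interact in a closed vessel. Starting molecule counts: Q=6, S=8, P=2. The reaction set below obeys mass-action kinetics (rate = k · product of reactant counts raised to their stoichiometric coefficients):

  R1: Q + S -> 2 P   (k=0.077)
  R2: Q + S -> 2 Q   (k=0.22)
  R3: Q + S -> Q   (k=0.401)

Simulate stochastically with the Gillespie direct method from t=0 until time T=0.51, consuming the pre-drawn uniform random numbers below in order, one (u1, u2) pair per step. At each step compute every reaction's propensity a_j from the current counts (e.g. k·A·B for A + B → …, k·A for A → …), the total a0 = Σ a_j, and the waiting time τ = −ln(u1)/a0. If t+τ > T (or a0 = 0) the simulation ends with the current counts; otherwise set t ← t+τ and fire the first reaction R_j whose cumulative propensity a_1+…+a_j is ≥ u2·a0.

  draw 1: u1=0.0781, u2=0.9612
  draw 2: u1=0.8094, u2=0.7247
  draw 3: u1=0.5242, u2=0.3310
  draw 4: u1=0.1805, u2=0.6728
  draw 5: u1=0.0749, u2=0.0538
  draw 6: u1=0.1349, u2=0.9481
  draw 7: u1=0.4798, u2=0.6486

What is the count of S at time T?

S at T = 2

t=0.000: Q=6 S=8 P=2
Draw 1: a1=3.696, a2=10.560, a3=19.248, a0=33.504; τ=−ln(0.0781)/33.504=0.076 → t=0.076; u2·a0=0.9612·33.504=32.204; a1+a2=14.256 < 32.204 ≤ a1+…+a3=33.504 → R3 fires; Q=6 S=7 P=2
Draw 2: a1=3.234, a2=9.240, a3=16.842, a0=29.316; τ=−ln(0.8094)/29.316=0.007 → t=0.083; u2·a0=0.7247·29.316=21.245; a1+a2=12.474 < 21.245 ≤ a1+…+a3=29.316 → R3 fires; Q=6 S=6 P=2
Draw 3: a1=2.772, a2=7.920, a3=14.436, a0=25.128; τ=−ln(0.5242)/25.128=0.026 → t=0.109; u2·a0=0.3310·25.128=8.317; a1=2.772 < 8.317 ≤ a1+a2=10.692 → R2 fires; Q=7 S=5 P=2
Draw 4: a1=2.695, a2=7.700, a3=14.035, a0=24.430; τ=−ln(0.1805)/24.430=0.070 → t=0.179; u2·a0=0.6728·24.430=16.437; a1+a2=10.395 < 16.437 ≤ a1+…+a3=24.430 → R3 fires; Q=7 S=4 P=2
Draw 5: a1=2.156, a2=6.160, a3=11.228, a0=19.544; τ=−ln(0.0749)/19.544=0.133 → t=0.312; u2·a0=0.0538·19.544=1.051 ≤ a1=2.156 → R1 fires; Q=6 S=3 P=4
Draw 6: a1=1.386, a2=3.960, a3=7.218, a0=12.564; τ=−ln(0.1349)/12.564=0.159 → t=0.471; u2·a0=0.9481·12.564=11.912; a1+a2=5.346 < 11.912 ≤ a1+…+a3=12.564 → R3 fires; Q=6 S=2 P=4
Draw 7: a1=0.924, a2=2.640, a3=4.812, a0=8.376; τ=−ln(0.4798)/8.376=0.088 → t=0.559 > T=0.51: stop.
Read off S at T=0.51: 2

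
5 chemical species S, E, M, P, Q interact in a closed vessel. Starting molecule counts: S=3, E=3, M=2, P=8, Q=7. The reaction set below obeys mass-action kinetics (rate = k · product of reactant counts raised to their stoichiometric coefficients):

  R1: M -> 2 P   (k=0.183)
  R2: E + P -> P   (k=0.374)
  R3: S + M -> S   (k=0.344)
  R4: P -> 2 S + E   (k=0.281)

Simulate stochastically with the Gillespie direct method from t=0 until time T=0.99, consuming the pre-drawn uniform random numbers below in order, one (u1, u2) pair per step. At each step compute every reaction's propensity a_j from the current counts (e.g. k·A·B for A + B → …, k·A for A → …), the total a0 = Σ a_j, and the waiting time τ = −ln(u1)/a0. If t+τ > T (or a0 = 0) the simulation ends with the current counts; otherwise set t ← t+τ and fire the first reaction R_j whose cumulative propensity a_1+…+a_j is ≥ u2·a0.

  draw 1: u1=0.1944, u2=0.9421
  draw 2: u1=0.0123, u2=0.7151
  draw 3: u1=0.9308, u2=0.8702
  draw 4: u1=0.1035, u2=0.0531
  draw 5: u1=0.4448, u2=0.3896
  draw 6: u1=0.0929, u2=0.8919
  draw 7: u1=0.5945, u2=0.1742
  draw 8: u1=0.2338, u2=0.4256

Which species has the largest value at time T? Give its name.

Dominant species at T: S

t=0.000: S=3 E=3 M=2 P=8 Q=7
Draw 1: a1=0.366, a2=8.976, a3=2.064, a4=2.248, a0=13.654; τ=−ln(0.1944)/13.654=0.120 → t=0.120; u2·a0=0.9421·13.654=12.863; a1+…+a3=11.406 < 12.863 ≤ a1+…+a4=13.654 → R4 fires; S=5 E=4 M=2 P=7 Q=7
Draw 2: a1=0.366, a2=10.472, a3=3.440, a4=1.967, a0=16.245; τ=−ln(0.0123)/16.245=0.271 → t=0.391; u2·a0=0.7151·16.245=11.617; a1+a2=10.838 < 11.617 ≤ a1+…+a3=14.278 → R3 fires; S=5 E=4 M=1 P=7 Q=7
Draw 3: a1=0.183, a2=10.472, a3=1.720, a4=1.967, a0=14.342; τ=−ln(0.9308)/14.342=0.005 → t=0.396; u2·a0=0.8702·14.342=12.480; a1+…+a3=12.375 < 12.480 ≤ a1+…+a4=14.342 → R4 fires; S=7 E=5 M=1 P=6 Q=7
Draw 4: a1=0.183, a2=11.220, a3=2.408, a4=1.686, a0=15.497; τ=−ln(0.1035)/15.497=0.146 → t=0.542; u2·a0=0.0531·15.497=0.823; a1=0.183 < 0.823 ≤ a1+a2=11.403 → R2 fires; S=7 E=4 M=1 P=6 Q=7
Draw 5: a1=0.183, a2=8.976, a3=2.408, a4=1.686, a0=13.253; τ=−ln(0.4448)/13.253=0.061 → t=0.603; u2·a0=0.3896·13.253=5.163; a1=0.183 < 5.163 ≤ a1+a2=9.159 → R2 fires; S=7 E=3 M=1 P=6 Q=7
Draw 6: a1=0.183, a2=6.732, a3=2.408, a4=1.686, a0=11.009; τ=−ln(0.0929)/11.009=0.216 → t=0.819; u2·a0=0.8919·11.009=9.819; a1+…+a3=9.323 < 9.819 ≤ a1+…+a4=11.009 → R4 fires; S=9 E=4 M=1 P=5 Q=7
Draw 7: a1=0.183, a2=7.480, a3=3.096, a4=1.405, a0=12.164; τ=−ln(0.5945)/12.164=0.043 → t=0.862; u2·a0=0.1742·12.164=2.119; a1=0.183 < 2.119 ≤ a1+a2=7.663 → R2 fires; S=9 E=3 M=1 P=5 Q=7
Draw 8: a1=0.183, a2=5.610, a3=3.096, a4=1.405, a0=10.294; τ=−ln(0.2338)/10.294=0.141 → t=1.003 > T=0.99: stop.
At T=0.99: S=9 E=3 M=1 P=5 Q=7; the largest is S.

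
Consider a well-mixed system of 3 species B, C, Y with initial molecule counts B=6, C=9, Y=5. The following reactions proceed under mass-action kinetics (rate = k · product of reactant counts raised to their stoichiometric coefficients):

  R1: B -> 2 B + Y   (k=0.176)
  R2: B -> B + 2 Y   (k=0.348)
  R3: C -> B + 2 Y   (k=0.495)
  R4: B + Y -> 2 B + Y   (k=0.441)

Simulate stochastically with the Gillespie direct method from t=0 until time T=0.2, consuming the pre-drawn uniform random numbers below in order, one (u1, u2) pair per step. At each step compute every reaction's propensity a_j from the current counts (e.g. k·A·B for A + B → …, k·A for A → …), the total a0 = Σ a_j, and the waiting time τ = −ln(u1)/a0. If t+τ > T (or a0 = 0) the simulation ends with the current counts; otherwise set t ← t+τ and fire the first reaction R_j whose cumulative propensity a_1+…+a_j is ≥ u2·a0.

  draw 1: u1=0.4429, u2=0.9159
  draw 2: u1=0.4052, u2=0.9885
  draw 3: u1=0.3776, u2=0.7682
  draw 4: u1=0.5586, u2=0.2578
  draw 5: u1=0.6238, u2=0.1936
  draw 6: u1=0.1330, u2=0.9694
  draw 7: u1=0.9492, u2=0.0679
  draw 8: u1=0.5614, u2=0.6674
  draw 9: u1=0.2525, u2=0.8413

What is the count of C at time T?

C at T = 7

t=0.000: B=6 C=9 Y=5
Draw 1: a1=1.056, a2=2.088, a3=4.455, a4=13.230, a0=20.829; τ=−ln(0.4429)/20.829=0.039 → t=0.039; u2·a0=0.9159·20.829=19.077; a1+…+a3=7.599 < 19.077 ≤ a1+…+a4=20.829 → R4 fires; B=7 C=9 Y=5
Draw 2: a1=1.232, a2=2.436, a3=4.455, a4=15.435, a0=23.558; τ=−ln(0.4052)/23.558=0.038 → t=0.077; u2·a0=0.9885·23.558=23.287; a1+…+a3=8.123 < 23.287 ≤ a1+…+a4=23.558 → R4 fires; B=8 C=9 Y=5
Draw 3: a1=1.408, a2=2.784, a3=4.455, a4=17.640, a0=26.287; τ=−ln(0.3776)/26.287=0.037 → t=0.114; u2·a0=0.7682·26.287=20.194; a1+…+a3=8.647 < 20.194 ≤ a1+…+a4=26.287 → R4 fires; B=9 C=9 Y=5
Draw 4: a1=1.584, a2=3.132, a3=4.455, a4=19.845, a0=29.016; τ=−ln(0.5586)/29.016=0.020 → t=0.135; u2·a0=0.2578·29.016=7.480; a1+a2=4.716 < 7.480 ≤ a1+…+a3=9.171 → R3 fires; B=10 C=8 Y=7
Draw 5: a1=1.760, a2=3.480, a3=3.960, a4=30.870, a0=40.070; τ=−ln(0.6238)/40.070=0.012 → t=0.146; u2·a0=0.1936·40.070=7.758; a1+a2=5.240 < 7.758 ≤ a1+…+a3=9.200 → R3 fires; B=11 C=7 Y=9
Draw 6: a1=1.936, a2=3.828, a3=3.465, a4=43.659, a0=52.888; τ=−ln(0.1330)/52.888=0.038 → t=0.184; u2·a0=0.9694·52.888=51.270; a1+…+a3=9.229 < 51.270 ≤ a1+…+a4=52.888 → R4 fires; B=12 C=7 Y=9
Draw 7: a1=2.112, a2=4.176, a3=3.465, a4=47.628, a0=57.381; τ=−ln(0.9492)/57.381=0.001 → t=0.185; u2·a0=0.0679·57.381=3.896; a1=2.112 < 3.896 ≤ a1+a2=6.288 → R2 fires; B=12 C=7 Y=11
Draw 8: a1=2.112, a2=4.176, a3=3.465, a4=58.212, a0=67.965; τ=−ln(0.5614)/67.965=0.008 → t=0.194; u2·a0=0.6674·67.965=45.360; a1+…+a3=9.753 < 45.360 ≤ a1+…+a4=67.965 → R4 fires; B=13 C=7 Y=11
Draw 9: a1=2.288, a2=4.524, a3=3.465, a4=63.063, a0=73.340; τ=−ln(0.2525)/73.340=0.019 → t=0.213 > T=0.2: stop.
Read off C at T=0.2: 7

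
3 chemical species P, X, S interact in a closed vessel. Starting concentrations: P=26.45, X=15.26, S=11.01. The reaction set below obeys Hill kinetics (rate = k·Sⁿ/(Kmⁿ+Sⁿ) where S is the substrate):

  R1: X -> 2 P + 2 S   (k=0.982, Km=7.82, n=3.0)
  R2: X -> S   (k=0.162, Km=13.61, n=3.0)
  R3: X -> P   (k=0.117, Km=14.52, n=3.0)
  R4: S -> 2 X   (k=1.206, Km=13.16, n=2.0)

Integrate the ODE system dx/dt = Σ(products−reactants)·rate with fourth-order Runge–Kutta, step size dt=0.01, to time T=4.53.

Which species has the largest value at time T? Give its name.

Dominant species at T: P

RK4 with dt=0.01: 453 steps to T=4.53. Trajectory (selected grid times):
t=0.00: P=26.45 X=15.26 S=11.01
t=0.50: P=27.35 X=15.26 S=11.67
t=1.01: P=28.26 X=15.30 S=12.32
t=1.51: P=29.16 X=15.36 S=12.94
t=2.01: P=30.06 X=15.46 S=13.56
t=2.52: P=30.98 X=15.58 S=14.17
t=3.02: P=31.89 X=15.72 S=14.76
t=3.52: P=32.80 X=15.88 S=15.35
t=4.03: P=33.73 X=16.07 S=15.93
t=4.53: P=34.64 X=16.27 S=16.50
At T=4.53: P=34.64 X=16.27 S=16.50; the largest is P.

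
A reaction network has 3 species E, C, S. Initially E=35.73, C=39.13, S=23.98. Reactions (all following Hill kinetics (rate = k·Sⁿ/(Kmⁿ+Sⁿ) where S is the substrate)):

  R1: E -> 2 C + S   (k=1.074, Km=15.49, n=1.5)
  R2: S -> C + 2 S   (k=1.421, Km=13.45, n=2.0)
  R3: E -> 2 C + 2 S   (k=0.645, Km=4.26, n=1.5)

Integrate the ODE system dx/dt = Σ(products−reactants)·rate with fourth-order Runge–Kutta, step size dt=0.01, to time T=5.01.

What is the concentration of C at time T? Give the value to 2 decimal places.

C at T = 59.35

RK4 with dt=0.01: 501 steps to T=5.01. Trajectory (selected grid times):
t=0.00: E=35.73 C=39.13 S=23.98
t=0.56: E=34.92 C=41.37 S=25.75
t=1.11: E=34.12 C=43.58 S=27.51
t=1.67: E=33.32 C=45.84 S=29.31
t=2.23: E=32.52 C=48.10 S=31.12
t=2.78: E=31.74 C=50.33 S=32.90
t=3.34: E=30.95 C=52.60 S=34.73
t=3.90: E=30.16 C=54.87 S=36.55
t=4.45: E=29.40 C=57.09 S=38.35
t=5.01: E=28.62 C=59.35 S=40.17
Read off C at T=5.01: 59.35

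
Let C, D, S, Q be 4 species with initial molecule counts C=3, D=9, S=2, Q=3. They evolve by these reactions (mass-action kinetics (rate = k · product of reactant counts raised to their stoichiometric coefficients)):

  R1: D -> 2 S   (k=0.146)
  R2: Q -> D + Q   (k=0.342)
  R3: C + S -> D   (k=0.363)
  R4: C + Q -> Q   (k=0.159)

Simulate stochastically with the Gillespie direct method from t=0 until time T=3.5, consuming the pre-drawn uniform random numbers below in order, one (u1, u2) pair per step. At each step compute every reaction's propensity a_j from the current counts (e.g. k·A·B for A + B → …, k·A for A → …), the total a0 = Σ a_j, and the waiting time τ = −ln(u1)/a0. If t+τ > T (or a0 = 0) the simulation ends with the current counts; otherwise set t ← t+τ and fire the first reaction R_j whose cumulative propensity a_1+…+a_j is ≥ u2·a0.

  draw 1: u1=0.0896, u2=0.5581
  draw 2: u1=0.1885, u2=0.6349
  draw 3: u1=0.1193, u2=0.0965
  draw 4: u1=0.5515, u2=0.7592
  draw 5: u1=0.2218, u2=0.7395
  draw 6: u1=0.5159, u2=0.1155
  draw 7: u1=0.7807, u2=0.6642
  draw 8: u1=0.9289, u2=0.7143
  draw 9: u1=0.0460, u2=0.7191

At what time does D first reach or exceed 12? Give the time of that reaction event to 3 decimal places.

Threshold first reached at t = 2.223

t=0.000: C=3 D=9 S=2 Q=3
Draw 1: a1=1.314, a2=1.026, a3=2.178, a4=1.431, a0=5.949; τ=−ln(0.0896)/5.949=0.406 → t=0.406; u2·a0=0.5581·5.949=3.320; a1+a2=2.340 < 3.320 ≤ a1+…+a3=4.518 → R3 fires; C=2 D=10 S=1 Q=3
Draw 2: a1=1.460, a2=1.026, a3=0.726, a4=0.954, a0=4.166; τ=−ln(0.1885)/4.166=0.401 → t=0.806; u2·a0=0.6349·4.166=2.645; a1+a2=2.486 < 2.645 ≤ a1+…+a3=3.212 → R3 fires; C=1 D=11 S=0 Q=3
Draw 3: a1=1.606, a2=1.026, a3=0.000, a4=0.477, a0=3.109; τ=−ln(0.1193)/3.109=0.684 → t=1.490; u2·a0=0.0965·3.109=0.300 ≤ a1=1.606 → R1 fires; C=1 D=10 S=2 Q=3
Draw 4: a1=1.460, a2=1.026, a3=0.726, a4=0.477, a0=3.689; τ=−ln(0.5515)/3.689=0.161 → t=1.651; u2·a0=0.7592·3.689=2.801; a1+a2=2.486 < 2.801 ≤ a1+…+a3=3.212 → R3 fires; C=0 D=11 S=1 Q=3
Draw 5: a1=1.606, a2=1.026, a3=0.000, a4=0.000, a0=2.632; τ=−ln(0.2218)/2.632=0.572 → t=2.223; u2·a0=0.7395·2.632=1.946; a1=1.606 < 1.946 ≤ a1+a2=2.632 → R2 fires; C=0 D=12 S=1 Q=3
Draw 6: a1=1.752, a2=1.026, a3=0.000, a4=0.000, a0=2.778; τ=−ln(0.5159)/2.778=0.238 → t=2.462; u2·a0=0.1155·2.778=0.321 ≤ a1=1.752 → R1 fires; C=0 D=11 S=3 Q=3
Draw 7: a1=1.606, a2=1.026, a3=0.000, a4=0.000, a0=2.632; τ=−ln(0.7807)/2.632=0.094 → t=2.556; u2·a0=0.6642·2.632=1.748; a1=1.606 < 1.748 ≤ a1+a2=2.632 → R2 fires; C=0 D=12 S=3 Q=3
Draw 8: a1=1.752, a2=1.026, a3=0.000, a4=0.000, a0=2.778; τ=−ln(0.9289)/2.778=0.027 → t=2.582; u2·a0=0.7143·2.778=1.984; a1=1.752 < 1.984 ≤ a1+a2=2.778 → R2 fires; C=0 D=13 S=3 Q=3
Draw 9: a1=1.898, a2=1.026, a3=0.000, a4=0.000, a0=2.924; τ=−ln(0.0460)/2.924=1.053 → t=3.635 > T=3.5: stop.
D first becomes ≥ 12 when it reaches 12 at the event at t=2.223.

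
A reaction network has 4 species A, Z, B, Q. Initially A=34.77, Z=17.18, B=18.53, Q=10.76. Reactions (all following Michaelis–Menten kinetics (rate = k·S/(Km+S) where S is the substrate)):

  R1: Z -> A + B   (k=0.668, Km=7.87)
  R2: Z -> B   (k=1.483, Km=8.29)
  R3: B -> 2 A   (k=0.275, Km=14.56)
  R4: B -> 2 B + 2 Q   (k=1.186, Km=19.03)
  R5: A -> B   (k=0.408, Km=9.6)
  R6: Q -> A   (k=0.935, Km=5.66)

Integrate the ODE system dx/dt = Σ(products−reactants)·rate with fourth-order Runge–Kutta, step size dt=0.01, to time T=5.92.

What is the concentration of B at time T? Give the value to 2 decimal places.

RK4 with dt=0.01: 592 steps to T=5.92. Trajectory (selected grid times):
t=0.00: A=34.77 Z=17.18 B=18.53 Q=10.76
t=0.66: A=35.47 Z=16.23 B=19.99 Q=11.14
t=1.32: A=36.18 Z=15.29 B=21.43 Q=11.54
t=1.97: A=36.88 Z=14.39 B=22.85 Q=11.96
t=2.63: A=37.59 Z=13.49 B=24.28 Q=12.41
t=3.29: A=38.31 Z=12.62 B=25.70 Q=12.87
t=3.95: A=39.02 Z=11.77 B=27.11 Q=13.35
t=4.60: A=39.73 Z=10.96 B=28.47 Q=13.84
t=5.26: A=40.45 Z=10.15 B=29.84 Q=14.34
t=5.92: A=41.16 Z=9.38 B=31.19 Q=14.86
Read off B at T=5.92: 31.19

B at T = 31.19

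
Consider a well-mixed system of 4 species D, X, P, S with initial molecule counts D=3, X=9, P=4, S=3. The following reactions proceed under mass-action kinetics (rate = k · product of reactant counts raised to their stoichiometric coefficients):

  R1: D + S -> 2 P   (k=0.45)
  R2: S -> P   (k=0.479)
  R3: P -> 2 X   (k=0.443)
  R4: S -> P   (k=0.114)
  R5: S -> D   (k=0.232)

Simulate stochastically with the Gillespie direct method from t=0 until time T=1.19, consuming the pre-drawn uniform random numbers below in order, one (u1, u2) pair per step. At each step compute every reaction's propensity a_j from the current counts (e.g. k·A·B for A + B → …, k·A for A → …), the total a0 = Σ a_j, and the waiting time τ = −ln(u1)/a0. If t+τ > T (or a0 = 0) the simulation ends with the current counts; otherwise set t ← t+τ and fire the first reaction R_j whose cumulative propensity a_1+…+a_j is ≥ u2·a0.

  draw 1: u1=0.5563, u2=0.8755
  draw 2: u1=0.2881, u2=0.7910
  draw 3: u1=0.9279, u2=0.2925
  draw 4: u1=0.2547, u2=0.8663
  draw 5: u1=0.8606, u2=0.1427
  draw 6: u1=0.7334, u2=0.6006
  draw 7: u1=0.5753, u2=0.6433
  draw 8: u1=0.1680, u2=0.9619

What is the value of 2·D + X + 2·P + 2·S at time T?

Check how each reaction changes W = 2·D + X + 2·P + 2·S (weight of products minus weight of reactants):
R1: D + S -> 2 P: (2·2) − (2·1 + 2·1) = 4 − 4 = 0
R2: S -> P: (2·1) − (2·1) = 2 − 2 = 0
R3: P -> 2 X: (1·2) − (2·1) = 2 − 2 = 0
R4: S -> P: (2·1) − (2·1) = 2 − 2 = 0
R5: S -> D: (2·1) − (2·1) = 2 − 2 = 0
Every reaction leaves W unchanged, so W is conserved and no simulation is needed: W(T) = W(0) = 2·3 + 9 + 2·4 + 2·3 = 29

Value at T = 29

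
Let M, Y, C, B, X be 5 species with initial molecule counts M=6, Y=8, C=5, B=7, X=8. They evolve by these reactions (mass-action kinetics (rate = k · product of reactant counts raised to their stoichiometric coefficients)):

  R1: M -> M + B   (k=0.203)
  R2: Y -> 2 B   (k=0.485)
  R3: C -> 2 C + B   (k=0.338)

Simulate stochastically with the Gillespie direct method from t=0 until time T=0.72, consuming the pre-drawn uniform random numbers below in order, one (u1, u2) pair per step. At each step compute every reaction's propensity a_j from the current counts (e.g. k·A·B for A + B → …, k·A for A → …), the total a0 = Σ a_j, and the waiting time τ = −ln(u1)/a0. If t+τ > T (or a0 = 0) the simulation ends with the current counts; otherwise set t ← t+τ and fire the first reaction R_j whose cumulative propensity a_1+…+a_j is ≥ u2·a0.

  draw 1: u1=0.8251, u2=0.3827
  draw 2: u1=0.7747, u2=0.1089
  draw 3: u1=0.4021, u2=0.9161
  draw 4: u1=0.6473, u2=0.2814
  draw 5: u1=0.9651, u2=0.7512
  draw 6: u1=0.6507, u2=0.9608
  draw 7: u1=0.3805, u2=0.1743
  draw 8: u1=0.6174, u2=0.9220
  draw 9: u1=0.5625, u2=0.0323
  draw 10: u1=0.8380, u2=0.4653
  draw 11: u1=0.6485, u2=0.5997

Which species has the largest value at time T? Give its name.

t=0.000: M=6 Y=8 C=5 B=7 X=8
Draw 1: a1=1.218, a2=3.880, a3=1.690, a0=6.788; τ=−ln(0.8251)/6.788=0.028 → t=0.028; u2·a0=0.3827·6.788=2.598; a1=1.218 < 2.598 ≤ a1+a2=5.098 → R2 fires; M=6 Y=7 C=5 B=9 X=8
Draw 2: a1=1.218, a2=3.395, a3=1.690, a0=6.303; τ=−ln(0.7747)/6.303=0.041 → t=0.069; u2·a0=0.1089·6.303=0.686 ≤ a1=1.218 → R1 fires; M=6 Y=7 C=5 B=10 X=8
Draw 3: a1=1.218, a2=3.395, a3=1.690, a0=6.303; τ=−ln(0.4021)/6.303=0.145 → t=0.213; u2·a0=0.9161·6.303=5.774; a1+a2=4.613 < 5.774 ≤ a1+…+a3=6.303 → R3 fires; M=6 Y=7 C=6 B=11 X=8
Draw 4: a1=1.218, a2=3.395, a3=2.028, a0=6.641; τ=−ln(0.6473)/6.641=0.065 → t=0.279; u2·a0=0.2814·6.641=1.869; a1=1.218 < 1.869 ≤ a1+a2=4.613 → R2 fires; M=6 Y=6 C=6 B=13 X=8
Draw 5: a1=1.218, a2=2.910, a3=2.028, a0=6.156; τ=−ln(0.9651)/6.156=0.006 → t=0.285; u2·a0=0.7512·6.156=4.624; a1+a2=4.128 < 4.624 ≤ a1+…+a3=6.156 → R3 fires; M=6 Y=6 C=7 B=14 X=8
Draw 6: a1=1.218, a2=2.910, a3=2.366, a0=6.494; τ=−ln(0.6507)/6.494=0.066 → t=0.351; u2·a0=0.9608·6.494=6.239; a1+a2=4.128 < 6.239 ≤ a1+…+a3=6.494 → R3 fires; M=6 Y=6 C=8 B=15 X=8
Draw 7: a1=1.218, a2=2.910, a3=2.704, a0=6.832; τ=−ln(0.3805)/6.832=0.141 → t=0.492; u2·a0=0.1743·6.832=1.191 ≤ a1=1.218 → R1 fires; M=6 Y=6 C=8 B=16 X=8
Draw 8: a1=1.218, a2=2.910, a3=2.704, a0=6.832; τ=−ln(0.6174)/6.832=0.071 → t=0.563; u2·a0=0.9220·6.832=6.299; a1+a2=4.128 < 6.299 ≤ a1+…+a3=6.832 → R3 fires; M=6 Y=6 C=9 B=17 X=8
Draw 9: a1=1.218, a2=2.910, a3=3.042, a0=7.170; τ=−ln(0.5625)/7.170=0.080 → t=0.643; u2·a0=0.0323·7.170=0.232 ≤ a1=1.218 → R1 fires; M=6 Y=6 C=9 B=18 X=8
Draw 10: a1=1.218, a2=2.910, a3=3.042, a0=7.170; τ=−ln(0.8380)/7.170=0.025 → t=0.668; u2·a0=0.4653·7.170=3.336; a1=1.218 < 3.336 ≤ a1+a2=4.128 → R2 fires; M=6 Y=5 C=9 B=20 X=8
Draw 11: a1=1.218, a2=2.425, a3=3.042, a0=6.685; τ=−ln(0.6485)/6.685=0.065 → t=0.733 > T=0.72: stop.
At T=0.72: M=6 Y=5 C=9 B=20 X=8; the largest is B.

Dominant species at T: B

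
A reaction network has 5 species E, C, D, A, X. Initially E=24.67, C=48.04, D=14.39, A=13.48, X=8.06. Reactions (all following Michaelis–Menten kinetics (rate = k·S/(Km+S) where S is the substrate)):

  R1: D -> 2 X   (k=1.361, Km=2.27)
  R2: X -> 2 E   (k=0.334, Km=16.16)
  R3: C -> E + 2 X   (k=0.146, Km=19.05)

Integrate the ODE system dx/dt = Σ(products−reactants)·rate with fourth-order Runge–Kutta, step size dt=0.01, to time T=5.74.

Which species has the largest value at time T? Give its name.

Dominant species at T: C

RK4 with dt=0.01: 574 steps to T=5.74. Trajectory (selected grid times):
t=0.00: E=24.67 C=48.04 D=14.39 A=13.48 X=8.06
t=0.64: E=24.89 C=47.97 D=13.64 A=13.48 X=9.62
t=1.28: E=25.12 C=47.91 D=12.90 A=13.48 X=11.16
t=1.91: E=25.37 C=47.84 D=12.17 A=13.48 X=12.65
t=2.55: E=25.63 C=47.77 D=11.44 A=13.48 X=14.15
t=3.19: E=25.90 C=47.71 D=10.72 A=13.48 X=15.62
t=3.83: E=26.18 C=47.64 D=10.00 A=13.48 X=17.08
t=4.46: E=26.47 C=47.57 D=9.31 A=13.48 X=18.49
t=5.10: E=26.77 C=47.51 D=8.61 A=13.48 X=19.90
t=5.74: E=27.07 C=47.44 D=7.93 A=13.48 X=21.28
At T=5.74: E=27.07 C=47.44 D=7.93 A=13.48 X=21.28; the largest is C.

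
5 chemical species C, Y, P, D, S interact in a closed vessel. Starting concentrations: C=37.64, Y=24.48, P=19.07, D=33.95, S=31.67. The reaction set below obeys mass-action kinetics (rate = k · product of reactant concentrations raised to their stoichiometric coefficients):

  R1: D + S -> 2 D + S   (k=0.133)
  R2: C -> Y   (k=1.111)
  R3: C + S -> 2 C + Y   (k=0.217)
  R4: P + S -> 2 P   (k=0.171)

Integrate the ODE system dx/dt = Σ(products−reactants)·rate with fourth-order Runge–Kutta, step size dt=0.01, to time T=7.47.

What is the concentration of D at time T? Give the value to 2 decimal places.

D at T = 46.12

RK4 with dt=0.01: 747 steps to T=7.47. Trajectory (selected grid times):
t=0.00: C=37.64 Y=24.48 P=19.07 D=33.95 S=31.67
t=0.83: C=24.67 Y=82.38 P=28.27 D=46.12 S=0.00
t=1.66: C=9.81 Y=97.24 P=28.27 D=46.12 S=0.00
t=2.49: C=3.90 Y=103.15 P=28.27 D=46.12 S=0.00
t=3.32: C=1.55 Y=105.50 P=28.27 D=46.12 S=0.00
t=4.15: C=0.62 Y=106.44 P=28.27 D=46.12 S=0.00
t=4.98: C=0.25 Y=106.81 P=28.27 D=46.12 S=0.00
t=5.81: C=0.10 Y=106.96 P=28.27 D=46.12 S=0.00
t=6.64: C=0.04 Y=107.02 P=28.27 D=46.12 S=0.00
t=7.47: C=0.02 Y=107.04 P=28.27 D=46.12 S=0.00
Read off D at T=7.47: 46.12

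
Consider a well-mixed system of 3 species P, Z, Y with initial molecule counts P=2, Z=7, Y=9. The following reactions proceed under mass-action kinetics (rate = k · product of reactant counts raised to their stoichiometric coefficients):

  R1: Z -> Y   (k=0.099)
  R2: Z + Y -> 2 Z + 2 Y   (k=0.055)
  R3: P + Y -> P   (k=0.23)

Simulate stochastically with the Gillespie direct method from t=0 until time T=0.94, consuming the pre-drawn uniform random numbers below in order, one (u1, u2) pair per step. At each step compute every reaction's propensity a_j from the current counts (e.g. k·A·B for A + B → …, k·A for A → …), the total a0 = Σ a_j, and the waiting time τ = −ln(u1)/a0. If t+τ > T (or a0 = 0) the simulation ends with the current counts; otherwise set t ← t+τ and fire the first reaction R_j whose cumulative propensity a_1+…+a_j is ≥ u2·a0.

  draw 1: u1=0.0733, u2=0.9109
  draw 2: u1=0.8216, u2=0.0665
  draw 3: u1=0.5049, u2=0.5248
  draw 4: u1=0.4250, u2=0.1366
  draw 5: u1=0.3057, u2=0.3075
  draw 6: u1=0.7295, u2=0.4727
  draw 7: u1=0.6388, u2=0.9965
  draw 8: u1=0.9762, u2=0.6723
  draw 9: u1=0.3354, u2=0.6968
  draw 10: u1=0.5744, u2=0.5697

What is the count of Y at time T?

Y at T = 8

t=0.000: P=2 Z=7 Y=9
Draw 1: a1=0.693, a2=3.465, a3=4.140, a0=8.298; τ=−ln(0.0733)/8.298=0.315 → t=0.315; u2·a0=0.9109·8.298=7.559; a1+a2=4.158 < 7.559 ≤ a1+…+a3=8.298 → R3 fires; P=2 Z=7 Y=8
Draw 2: a1=0.693, a2=3.080, a3=3.680, a0=7.453; τ=−ln(0.8216)/7.453=0.026 → t=0.341; u2·a0=0.0665·7.453=0.496 ≤ a1=0.693 → R1 fires; P=2 Z=6 Y=9
Draw 3: a1=0.594, a2=2.970, a3=4.140, a0=7.704; τ=−ln(0.5049)/7.704=0.089 → t=0.430; u2·a0=0.5248·7.704=4.043; a1+a2=3.564 < 4.043 ≤ a1+…+a3=7.704 → R3 fires; P=2 Z=6 Y=8
Draw 4: a1=0.594, a2=2.640, a3=3.680, a0=6.914; τ=−ln(0.4250)/6.914=0.124 → t=0.554; u2·a0=0.1366·6.914=0.944; a1=0.594 < 0.944 ≤ a1+a2=3.234 → R2 fires; P=2 Z=7 Y=9
Draw 5: a1=0.693, a2=3.465, a3=4.140, a0=8.298; τ=−ln(0.3057)/8.298=0.143 → t=0.697; u2·a0=0.3075·8.298=2.552; a1=0.693 < 2.552 ≤ a1+a2=4.158 → R2 fires; P=2 Z=8 Y=10
Draw 6: a1=0.792, a2=4.400, a3=4.600, a0=9.792; τ=−ln(0.7295)/9.792=0.032 → t=0.729; u2·a0=0.4727·9.792=4.629; a1=0.792 < 4.629 ≤ a1+a2=5.192 → R2 fires; P=2 Z=9 Y=11
Draw 7: a1=0.891, a2=5.445, a3=5.060, a0=11.396; τ=−ln(0.6388)/11.396=0.039 → t=0.768; u2·a0=0.9965·11.396=11.356; a1+a2=6.336 < 11.356 ≤ a1+…+a3=11.396 → R3 fires; P=2 Z=9 Y=10
Draw 8: a1=0.891, a2=4.950, a3=4.600, a0=10.441; τ=−ln(0.9762)/10.441=0.002 → t=0.770; u2·a0=0.6723·10.441=7.019; a1+a2=5.841 < 7.019 ≤ a1+…+a3=10.441 → R3 fires; P=2 Z=9 Y=9
Draw 9: a1=0.891, a2=4.455, a3=4.140, a0=9.486; τ=−ln(0.3354)/9.486=0.115 → t=0.886; u2·a0=0.6968·9.486=6.610; a1+a2=5.346 < 6.610 ≤ a1+…+a3=9.486 → R3 fires; P=2 Z=9 Y=8
Draw 10: a1=0.891, a2=3.960, a3=3.680, a0=8.531; τ=−ln(0.5744)/8.531=0.065 → t=0.951 > T=0.94: stop.
Read off Y at T=0.94: 8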